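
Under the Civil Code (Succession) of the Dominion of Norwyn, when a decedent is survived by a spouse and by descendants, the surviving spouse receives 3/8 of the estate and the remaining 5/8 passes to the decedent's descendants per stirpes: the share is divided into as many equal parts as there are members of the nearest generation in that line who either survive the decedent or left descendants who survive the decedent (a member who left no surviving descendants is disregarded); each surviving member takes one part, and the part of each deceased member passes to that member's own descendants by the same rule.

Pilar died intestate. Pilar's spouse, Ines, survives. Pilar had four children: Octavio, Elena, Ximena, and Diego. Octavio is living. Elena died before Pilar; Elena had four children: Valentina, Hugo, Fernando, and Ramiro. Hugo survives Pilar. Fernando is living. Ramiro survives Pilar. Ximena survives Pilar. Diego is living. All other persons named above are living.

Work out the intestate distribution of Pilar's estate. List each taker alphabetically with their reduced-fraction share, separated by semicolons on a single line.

Diego 5/32; Fernando 5/128; Hugo 5/128; Ines 3/8; Octavio 5/32; Ramiro 5/128; Valentina 5/128; Ximena 5/32

Ines, as surviving spouse, takes 3/8.
The remaining 5/8 passes to Pilar's descendants per stirpes.
The 5/8 is divided into 4 equal shares of 5/32 among Octavio, Elena, Ximena, Diego.
Octavio is living and takes 5/32.
Elena predeceased; the 5/32 allotted to Elena's branch passes to Elena's issue by representation.
The 5/32 is divided into 4 equal shares of 5/128 among Valentina, Hugo, Fernando, Ramiro.
Valentina is living and takes 5/128.
Hugo is living and takes 5/128.
Fernando is living and takes 5/128.
Ramiro is living and takes 5/128.
Ximena is living and takes 5/32.
Diego is living and takes 5/32.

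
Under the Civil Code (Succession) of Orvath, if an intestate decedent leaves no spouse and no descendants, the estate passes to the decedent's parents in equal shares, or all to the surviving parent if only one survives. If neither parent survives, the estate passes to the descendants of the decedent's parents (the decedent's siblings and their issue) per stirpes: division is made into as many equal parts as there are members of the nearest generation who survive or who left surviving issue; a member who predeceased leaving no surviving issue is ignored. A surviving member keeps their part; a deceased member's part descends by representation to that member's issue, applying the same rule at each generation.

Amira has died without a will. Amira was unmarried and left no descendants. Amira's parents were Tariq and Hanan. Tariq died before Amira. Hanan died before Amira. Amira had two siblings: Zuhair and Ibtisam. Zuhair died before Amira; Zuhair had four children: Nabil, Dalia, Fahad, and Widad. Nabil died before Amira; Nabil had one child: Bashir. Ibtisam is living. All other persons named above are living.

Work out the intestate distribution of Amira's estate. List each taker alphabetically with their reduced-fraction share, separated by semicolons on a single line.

Bashir 1/8; Dalia 1/8; Fahad 1/8; Ibtisam 1/2; Widad 1/8

Neither parent survives and there are no descendants, so the estate passes to Amira's siblings and their issue per stirpes.
The estate is divided into 2 equal shares of 1/2 among Zuhair, Ibtisam.
Zuhair predeceased; the 1/2 allotted to Zuhair's branch passes to Zuhair's issue by representation.
The 1/2 is divided into 4 equal shares of 1/8 among Nabil, Dalia, Fahad, Widad.
Nabil predeceased; the 1/8 allotted to Nabil's branch passes to Nabil's issue by representation.
Bashir is the sole taker at this level and receives the full 1/8.
Dalia is living and takes 1/8.
Fahad is living and takes 1/8.
Widad is living and takes 1/8.
Ibtisam is living and takes 1/2.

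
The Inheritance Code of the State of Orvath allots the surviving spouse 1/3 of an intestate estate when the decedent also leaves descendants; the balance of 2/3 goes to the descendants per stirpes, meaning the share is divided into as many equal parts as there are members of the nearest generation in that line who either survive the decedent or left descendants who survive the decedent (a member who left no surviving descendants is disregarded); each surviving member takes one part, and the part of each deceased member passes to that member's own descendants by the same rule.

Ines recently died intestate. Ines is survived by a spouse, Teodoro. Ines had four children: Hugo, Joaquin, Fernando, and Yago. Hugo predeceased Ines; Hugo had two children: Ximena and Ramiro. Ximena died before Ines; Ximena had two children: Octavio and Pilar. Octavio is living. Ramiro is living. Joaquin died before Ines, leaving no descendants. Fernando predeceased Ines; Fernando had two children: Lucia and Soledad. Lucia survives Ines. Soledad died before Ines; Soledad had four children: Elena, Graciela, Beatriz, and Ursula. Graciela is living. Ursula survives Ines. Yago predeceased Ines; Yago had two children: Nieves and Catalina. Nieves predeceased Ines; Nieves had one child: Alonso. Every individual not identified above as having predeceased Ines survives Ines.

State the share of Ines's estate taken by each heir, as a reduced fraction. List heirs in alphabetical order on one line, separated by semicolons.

Alonso 1/9; Beatriz 1/36; Catalina 1/9; Elena 1/36; Graciela 1/36; Lucia 1/9; Octavio 1/18; Pilar 1/18; Ramiro 1/9; Teodoro 1/3; Ursula 1/36

Teodoro, as surviving spouse, takes 1/3.
The remaining 2/3 passes to Ines's descendants per stirpes.
Joaquin left no surviving issue, so that branch lapses and is disregarded.
The 2/3 is divided into 3 equal shares of 2/9 among Hugo, Fernando, Yago.
Hugo predeceased; the 2/9 allotted to Hugo's branch passes to Hugo's issue by representation.
The 2/9 is divided into 2 equal shares of 1/9 among Ximena, Ramiro.
Ximena predeceased; the 1/9 allotted to Ximena's branch passes to Ximena's issue by representation.
The 1/9 is divided into 2 equal shares of 1/18 among Octavio, Pilar.
Octavio is living and takes 1/18.
Pilar is living and takes 1/18.
Ramiro is living and takes 1/9.
Fernando predeceased; the 2/9 allotted to Fernando's branch passes to Fernando's issue by representation.
The 2/9 is divided into 2 equal shares of 1/9 among Lucia, Soledad.
Lucia is living and takes 1/9.
Soledad predeceased; the 1/9 allotted to Soledad's branch passes to Soledad's issue by representation.
The 1/9 is divided into 4 equal shares of 1/36 among Elena, Graciela, Beatriz, Ursula.
Elena is living and takes 1/36.
Graciela is living and takes 1/36.
Beatriz is living and takes 1/36.
Ursula is living and takes 1/36.
Yago predeceased; the 2/9 allotted to Yago's branch passes to Yago's issue by representation.
The 2/9 is divided into 2 equal shares of 1/9 among Nieves, Catalina.
Nieves predeceased; the 1/9 allotted to Nieves's branch passes to Nieves's issue by representation.
Alonso is the sole taker at this level and receives the full 1/9.
Catalina is living and takes 1/9.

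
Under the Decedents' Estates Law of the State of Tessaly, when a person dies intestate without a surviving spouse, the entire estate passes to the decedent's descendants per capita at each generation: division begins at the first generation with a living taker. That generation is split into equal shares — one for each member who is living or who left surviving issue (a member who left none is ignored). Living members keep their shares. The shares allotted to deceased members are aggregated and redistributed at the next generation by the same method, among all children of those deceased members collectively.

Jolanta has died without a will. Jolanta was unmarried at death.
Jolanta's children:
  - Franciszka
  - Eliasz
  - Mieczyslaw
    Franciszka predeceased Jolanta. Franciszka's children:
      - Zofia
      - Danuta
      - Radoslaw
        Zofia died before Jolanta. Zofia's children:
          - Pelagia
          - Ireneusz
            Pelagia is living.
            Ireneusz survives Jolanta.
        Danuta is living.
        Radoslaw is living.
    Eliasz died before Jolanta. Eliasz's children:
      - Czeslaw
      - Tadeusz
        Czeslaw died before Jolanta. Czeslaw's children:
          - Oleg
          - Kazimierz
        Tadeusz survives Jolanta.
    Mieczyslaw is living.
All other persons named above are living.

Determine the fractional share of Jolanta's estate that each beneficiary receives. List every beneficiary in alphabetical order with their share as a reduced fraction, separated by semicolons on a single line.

Danuta 2/15; Ireneusz 1/15; Kazimierz 1/15; Mieczyslaw 1/3; Oleg 1/15; Pelagia 1/15; Radoslaw 2/15; Tadeusz 2/15

There is no surviving spouse, so the entire estate passes to Jolanta's descendants per capita at each generation.
At generation 1 (Franciszka, Eliasz, Mieczyslaw) there are 3 shares of (1)/3 = 1/3 each.
Living: Mieczyslaw — each takes 1/3.
Deceased: Franciszka and Eliasz. Their combined 2/3 is pooled and carried to generation 2.
At generation 2 (Zofia, Danuta, Radoslaw, Czeslaw, Tadeusz) there are 5 shares of (2/3)/5 = 2/15 each.
Living: Danuta, Radoslaw, and Tadeusz — each takes 2/15.
Deceased: Zofia and Czeslaw. Their combined 4/15 is pooled and carried to generation 3.
At generation 3 (Pelagia, Ireneusz, Oleg, Kazimierz) there are 4 shares of (4/15)/4 = 1/15 each.
Living: Pelagia, Ireneusz, Oleg, and Kazimierz — each takes 1/15.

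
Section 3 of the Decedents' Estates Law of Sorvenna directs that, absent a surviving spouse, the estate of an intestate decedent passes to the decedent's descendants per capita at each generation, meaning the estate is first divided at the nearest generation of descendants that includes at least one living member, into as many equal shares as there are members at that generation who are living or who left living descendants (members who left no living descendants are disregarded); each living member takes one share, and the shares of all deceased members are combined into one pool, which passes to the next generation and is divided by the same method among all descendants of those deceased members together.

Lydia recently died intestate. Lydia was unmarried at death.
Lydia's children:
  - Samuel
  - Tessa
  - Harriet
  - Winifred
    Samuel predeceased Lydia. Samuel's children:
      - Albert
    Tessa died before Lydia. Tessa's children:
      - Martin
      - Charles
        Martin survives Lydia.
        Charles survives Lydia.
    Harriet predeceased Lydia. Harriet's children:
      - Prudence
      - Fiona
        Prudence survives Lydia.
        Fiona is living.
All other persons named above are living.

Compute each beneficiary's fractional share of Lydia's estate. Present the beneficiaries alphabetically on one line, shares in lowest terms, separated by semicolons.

There is no surviving spouse, so the entire estate passes to Lydia's descendants per capita at each generation.
At generation 1 (Samuel, Tessa, Harriet, Winifred) there are 4 shares of (1)/4 = 1/4 each.
Living: Winifred — each takes 1/4.
Deceased: Samuel, Tessa, and Harriet. Their combined 3/4 is pooled and carried to generation 2.
At generation 2 (Albert, Martin, Charles, Prudence, Fiona) there are 5 shares of (3/4)/5 = 3/20 each.
Living: Albert, Martin, Charles, Prudence, and Fiona — each takes 3/20.

Albert 3/20; Charles 3/20; Fiona 3/20; Martin 3/20; Prudence 3/20; Winifred 1/4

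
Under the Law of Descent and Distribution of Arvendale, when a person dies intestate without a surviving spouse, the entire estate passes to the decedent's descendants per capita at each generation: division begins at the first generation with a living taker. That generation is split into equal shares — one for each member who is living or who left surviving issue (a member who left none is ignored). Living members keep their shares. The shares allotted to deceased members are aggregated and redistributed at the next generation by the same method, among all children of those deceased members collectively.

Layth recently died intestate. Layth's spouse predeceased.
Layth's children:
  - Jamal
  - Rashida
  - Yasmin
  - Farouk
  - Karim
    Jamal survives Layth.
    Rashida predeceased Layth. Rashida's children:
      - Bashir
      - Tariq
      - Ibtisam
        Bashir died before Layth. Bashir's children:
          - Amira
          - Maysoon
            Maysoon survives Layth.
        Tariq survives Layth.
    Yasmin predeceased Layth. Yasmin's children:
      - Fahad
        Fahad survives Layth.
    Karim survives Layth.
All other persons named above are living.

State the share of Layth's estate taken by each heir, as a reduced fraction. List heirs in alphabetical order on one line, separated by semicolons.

There is no surviving spouse, so the entire estate passes to Layth's descendants per capita at each generation.
At generation 1 (Jamal, Rashida, Yasmin, Farouk, Karim) there are 5 shares of (1)/5 = 1/5 each.
Living: Jamal, Farouk, and Karim — each takes 1/5.
Deceased: Rashida and Yasmin. Their combined 2/5 is pooled and carried to generation 2.
At generation 2 (Bashir, Tariq, Ibtisam, Fahad) there are 4 shares of (2/5)/4 = 1/10 each.
Living: Tariq, Ibtisam, and Fahad — each takes 1/10.
Deceased: Bashir. That 1/10 share is carried to generation 3.
At generation 3 (Amira, Maysoon) there are 2 shares of (1/10)/2 = 1/20 each.
Living: Amira and Maysoon — each takes 1/20.

Amira 1/20; Fahad 1/10; Farouk 1/5; Ibtisam 1/10; Jamal 1/5; Karim 1/5; Maysoon 1/20; Tariq 1/10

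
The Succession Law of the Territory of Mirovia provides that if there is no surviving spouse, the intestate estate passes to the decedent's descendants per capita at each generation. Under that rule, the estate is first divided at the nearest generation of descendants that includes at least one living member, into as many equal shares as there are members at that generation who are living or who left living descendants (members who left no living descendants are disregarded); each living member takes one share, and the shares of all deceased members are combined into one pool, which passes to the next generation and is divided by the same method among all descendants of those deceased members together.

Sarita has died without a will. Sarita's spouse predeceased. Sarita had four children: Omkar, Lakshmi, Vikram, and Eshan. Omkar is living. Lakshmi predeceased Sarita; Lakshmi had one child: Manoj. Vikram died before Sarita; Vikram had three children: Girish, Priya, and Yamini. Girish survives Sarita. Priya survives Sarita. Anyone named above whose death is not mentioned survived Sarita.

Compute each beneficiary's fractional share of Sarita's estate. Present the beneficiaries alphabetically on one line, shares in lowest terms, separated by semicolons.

There is no surviving spouse, so the entire estate passes to Sarita's descendants per capita at each generation.
At generation 1 (Omkar, Lakshmi, Vikram, Eshan) there are 4 shares of (1)/4 = 1/4 each.
Living: Omkar and Eshan — each takes 1/4.
Deceased: Lakshmi and Vikram. Their combined 1/2 is pooled and carried to generation 2.
At generation 2 (Manoj, Girish, Priya, Yamini) there are 4 shares of (1/2)/4 = 1/8 each.
Living: Manoj, Girish, Priya, and Yamini — each takes 1/8.

Eshan 1/4; Girish 1/8; Manoj 1/8; Omkar 1/4; Priya 1/8; Yamini 1/8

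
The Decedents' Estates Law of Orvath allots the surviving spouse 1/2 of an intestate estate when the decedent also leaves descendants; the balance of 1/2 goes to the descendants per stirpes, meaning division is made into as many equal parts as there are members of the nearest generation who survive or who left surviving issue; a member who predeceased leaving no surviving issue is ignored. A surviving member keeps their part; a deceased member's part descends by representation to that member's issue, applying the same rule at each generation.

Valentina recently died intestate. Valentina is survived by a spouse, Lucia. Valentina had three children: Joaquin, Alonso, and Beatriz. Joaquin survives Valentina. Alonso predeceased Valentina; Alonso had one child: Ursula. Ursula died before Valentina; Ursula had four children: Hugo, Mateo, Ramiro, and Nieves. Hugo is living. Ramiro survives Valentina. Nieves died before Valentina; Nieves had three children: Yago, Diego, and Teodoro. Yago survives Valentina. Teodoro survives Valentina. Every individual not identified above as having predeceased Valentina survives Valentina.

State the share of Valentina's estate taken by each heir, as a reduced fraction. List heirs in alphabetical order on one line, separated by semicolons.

Lucia, as surviving spouse, takes 1/2.
The remaining 1/2 passes to Valentina's descendants per stirpes.
The 1/2 is divided into 3 equal shares of 1/6 among Joaquin, Alonso, Beatriz.
Joaquin is living and takes 1/6.
Alonso predeceased; the 1/6 allotted to Alonso's branch passes to Alonso's issue by representation.
Ursula's line is the sole branch at this level, so the full 1/6 passes to Ursula's issue by representation.
The 1/6 is divided into 4 equal shares of 1/24 among Hugo, Mateo, Ramiro, Nieves.
Hugo is living and takes 1/24.
Mateo is living and takes 1/24.
Ramiro is living and takes 1/24.
Nieves predeceased; the 1/24 allotted to Nieves's branch passes to Nieves's issue by representation.
The 1/24 is divided into 3 equal shares of 1/72 among Yago, Diego, Teodoro.
Yago is living and takes 1/72.
Diego is living and takes 1/72.
Teodoro is living and takes 1/72.
Beatriz is living and takes 1/6.

Beatriz 1/6; Diego 1/72; Hugo 1/24; Joaquin 1/6; Lucia 1/2; Mateo 1/24; Ramiro 1/24; Teodoro 1/72; Yago 1/72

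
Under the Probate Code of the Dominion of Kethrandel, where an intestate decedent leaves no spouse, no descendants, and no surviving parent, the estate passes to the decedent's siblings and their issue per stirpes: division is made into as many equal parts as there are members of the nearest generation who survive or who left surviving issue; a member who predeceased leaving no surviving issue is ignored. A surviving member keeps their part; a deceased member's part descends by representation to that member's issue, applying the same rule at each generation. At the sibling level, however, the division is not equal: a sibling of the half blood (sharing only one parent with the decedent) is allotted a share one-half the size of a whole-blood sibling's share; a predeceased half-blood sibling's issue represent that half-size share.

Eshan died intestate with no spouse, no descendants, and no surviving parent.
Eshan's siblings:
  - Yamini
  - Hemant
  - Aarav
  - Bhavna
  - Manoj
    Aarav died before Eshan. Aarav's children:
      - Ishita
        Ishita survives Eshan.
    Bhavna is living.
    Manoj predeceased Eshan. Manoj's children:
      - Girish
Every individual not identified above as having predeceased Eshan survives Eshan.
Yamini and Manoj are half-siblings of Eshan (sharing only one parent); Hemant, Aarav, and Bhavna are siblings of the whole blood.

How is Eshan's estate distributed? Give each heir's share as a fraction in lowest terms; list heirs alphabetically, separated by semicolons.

No spouse, descendants, or parent survives, so the estate passes to Eshan's siblings per stirpes.
Half-blood siblings count for one-half the weight of whole-blood siblings at the initial division.
Dividing 1 in proportion to weights (total weight 4): Yamini (weight 1/2) → 1/8; Hemant (weight 1) → 1/4; Aarav (weight 1) → 1/4; Bhavna (weight 1) → 1/4; Manoj (weight 1/2) → 1/8.
Yamini is living and takes 1/8.
Hemant is living and takes 1/4.
Aarav predeceased; the 1/4 allotted to Aarav's branch passes to Aarav's issue by representation.
Ishita is the sole taker at this level and receives the full 1/4.
Bhavna is living and takes 1/4.
Manoj predeceased; the 1/8 allotted to Manoj's branch passes to Manoj's issue by representation.
Girish is the sole taker at this level and receives the full 1/8.

Bhavna 1/4; Girish 1/8; Hemant 1/4; Ishita 1/4; Yamini 1/8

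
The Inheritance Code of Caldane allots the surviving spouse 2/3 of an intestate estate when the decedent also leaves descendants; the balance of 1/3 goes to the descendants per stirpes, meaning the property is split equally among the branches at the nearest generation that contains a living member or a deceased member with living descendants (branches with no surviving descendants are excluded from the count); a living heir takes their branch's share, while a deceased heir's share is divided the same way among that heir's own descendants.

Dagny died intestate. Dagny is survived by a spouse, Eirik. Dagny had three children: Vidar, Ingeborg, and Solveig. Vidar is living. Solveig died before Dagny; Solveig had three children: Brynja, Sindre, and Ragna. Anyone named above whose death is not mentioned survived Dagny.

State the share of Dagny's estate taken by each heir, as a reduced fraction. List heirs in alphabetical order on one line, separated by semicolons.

Eirik, as surviving spouse, takes 2/3.
The remaining 1/3 passes to Dagny's descendants per stirpes.
The 1/3 is divided into 3 equal shares of 1/9 among Vidar, Ingeborg, Solveig.
Vidar is living and takes 1/9.
Ingeborg is living and takes 1/9.
Solveig predeceased; the 1/9 allotted to Solveig's branch passes to Solveig's issue by representation.
The 1/9 is divided into 3 equal shares of 1/27 among Brynja, Sindre, Ragna.
Brynja is living and takes 1/27.
Sindre is living and takes 1/27.
Ragna is living and takes 1/27.

Brynja 1/27; Eirik 2/3; Ingeborg 1/9; Ragna 1/27; Sindre 1/27; Vidar 1/9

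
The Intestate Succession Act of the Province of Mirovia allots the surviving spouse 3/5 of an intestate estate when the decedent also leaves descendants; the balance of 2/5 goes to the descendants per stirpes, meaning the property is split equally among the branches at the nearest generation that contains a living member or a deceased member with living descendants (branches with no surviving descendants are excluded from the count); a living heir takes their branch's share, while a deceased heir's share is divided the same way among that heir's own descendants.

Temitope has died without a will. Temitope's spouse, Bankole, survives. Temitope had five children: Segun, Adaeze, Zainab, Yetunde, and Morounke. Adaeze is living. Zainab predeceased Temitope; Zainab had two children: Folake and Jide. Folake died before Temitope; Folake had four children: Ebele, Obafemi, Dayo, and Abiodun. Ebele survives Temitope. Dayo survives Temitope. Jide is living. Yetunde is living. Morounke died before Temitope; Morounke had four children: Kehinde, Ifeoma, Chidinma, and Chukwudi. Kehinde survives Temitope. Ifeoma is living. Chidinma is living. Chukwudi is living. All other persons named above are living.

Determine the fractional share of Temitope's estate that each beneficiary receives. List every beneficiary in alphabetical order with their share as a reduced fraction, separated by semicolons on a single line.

Abiodun 1/100; Adaeze 2/25; Bankole 3/5; Chidinma 1/50; Chukwudi 1/50; Dayo 1/100; Ebele 1/100; Ifeoma 1/50; Jide 1/25; Kehinde 1/50; Obafemi 1/100; Segun 2/25; Yetunde 2/25

Bankole, as surviving spouse, takes 3/5.
The remaining 2/5 passes to Temitope's descendants per stirpes.
The 2/5 is divided into 5 equal shares of 2/25 among Segun, Adaeze, Zainab, Yetunde, Morounke.
Segun is living and takes 2/25.
Adaeze is living and takes 2/25.
Zainab predeceased; the 2/25 allotted to Zainab's branch passes to Zainab's issue by representation.
The 2/25 is divided into 2 equal shares of 1/25 among Folake, Jide.
Folake predeceased; the 1/25 allotted to Folake's branch passes to Folake's issue by representation.
The 1/25 is divided into 4 equal shares of 1/100 among Ebele, Obafemi, Dayo, Abiodun.
Ebele is living and takes 1/100.
Obafemi is living and takes 1/100.
Dayo is living and takes 1/100.
Abiodun is living and takes 1/100.
Jide is living and takes 1/25.
Yetunde is living and takes 2/25.
Morounke predeceased; the 2/25 allotted to Morounke's branch passes to Morounke's issue by representation.
The 2/25 is divided into 4 equal shares of 1/50 among Kehinde, Ifeoma, Chidinma, Chukwudi.
Kehinde is living and takes 1/50.
Ifeoma is living and takes 1/50.
Chidinma is living and takes 1/50.
Chukwudi is living and takes 1/50.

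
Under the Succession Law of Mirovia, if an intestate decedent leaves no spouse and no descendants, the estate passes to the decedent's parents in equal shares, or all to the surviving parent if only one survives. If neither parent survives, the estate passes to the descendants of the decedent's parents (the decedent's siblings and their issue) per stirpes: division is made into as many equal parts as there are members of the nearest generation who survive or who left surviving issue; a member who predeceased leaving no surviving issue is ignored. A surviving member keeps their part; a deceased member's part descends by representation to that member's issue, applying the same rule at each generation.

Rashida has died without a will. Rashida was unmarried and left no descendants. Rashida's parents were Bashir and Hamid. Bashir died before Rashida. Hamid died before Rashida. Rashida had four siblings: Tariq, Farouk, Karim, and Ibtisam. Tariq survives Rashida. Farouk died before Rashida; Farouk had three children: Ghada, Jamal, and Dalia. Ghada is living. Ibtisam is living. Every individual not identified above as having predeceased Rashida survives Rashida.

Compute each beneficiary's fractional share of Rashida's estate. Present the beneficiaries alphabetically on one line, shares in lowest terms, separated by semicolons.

Dalia 1/12; Ghada 1/12; Ibtisam 1/4; Jamal 1/12; Karim 1/4; Tariq 1/4

Neither parent survives and there are no descendants, so the estate passes to Rashida's siblings and their issue per stirpes.
The estate is divided into 4 equal shares of 1/4 among Tariq, Farouk, Karim, Ibtisam.
Tariq is living and takes 1/4.
Farouk predeceased; the 1/4 allotted to Farouk's branch passes to Farouk's issue by representation.
The 1/4 is divided into 3 equal shares of 1/12 among Ghada, Jamal, Dalia.
Ghada is living and takes 1/12.
Jamal is living and takes 1/12.
Dalia is living and takes 1/12.
Karim is living and takes 1/4.
Ibtisam is living and takes 1/4.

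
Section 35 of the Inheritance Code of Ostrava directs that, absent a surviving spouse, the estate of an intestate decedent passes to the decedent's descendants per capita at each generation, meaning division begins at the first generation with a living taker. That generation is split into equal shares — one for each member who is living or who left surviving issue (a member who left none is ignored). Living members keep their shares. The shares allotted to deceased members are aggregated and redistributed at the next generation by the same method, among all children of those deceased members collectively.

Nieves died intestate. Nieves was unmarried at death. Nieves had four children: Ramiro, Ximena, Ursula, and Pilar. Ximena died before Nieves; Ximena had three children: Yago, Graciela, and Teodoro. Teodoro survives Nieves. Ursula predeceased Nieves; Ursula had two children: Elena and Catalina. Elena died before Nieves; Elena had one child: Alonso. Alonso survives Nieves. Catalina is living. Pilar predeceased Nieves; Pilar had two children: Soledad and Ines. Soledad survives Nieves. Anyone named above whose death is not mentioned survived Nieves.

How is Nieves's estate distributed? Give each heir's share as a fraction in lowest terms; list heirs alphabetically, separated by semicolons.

Alonso 3/28; Catalina 3/28; Graciela 3/28; Ines 3/28; Ramiro 1/4; Soledad 3/28; Teodoro 3/28; Yago 3/28

There is no surviving spouse, so the entire estate passes to Nieves's descendants per capita at each generation.
At generation 1 (Ramiro, Ximena, Ursula, Pilar) there are 4 shares of (1)/4 = 1/4 each.
Living: Ramiro — each takes 1/4.
Deceased: Ximena, Ursula, and Pilar. Their combined 3/4 is pooled and carried to generation 2.
At generation 2 (Yago, Graciela, Teodoro, Elena, Catalina, Soledad, Ines) there are 7 shares of (3/4)/7 = 3/28 each.
Living: Yago, Graciela, Teodoro, Catalina, Soledad, and Ines — each takes 3/28.
Deceased: Elena. That 3/28 share is carried to generation 3.
At generation 3 (Alonso) there are 1 shares of (3/28)/1 = 3/28 each.
Living: Alonso — each takes 3/28.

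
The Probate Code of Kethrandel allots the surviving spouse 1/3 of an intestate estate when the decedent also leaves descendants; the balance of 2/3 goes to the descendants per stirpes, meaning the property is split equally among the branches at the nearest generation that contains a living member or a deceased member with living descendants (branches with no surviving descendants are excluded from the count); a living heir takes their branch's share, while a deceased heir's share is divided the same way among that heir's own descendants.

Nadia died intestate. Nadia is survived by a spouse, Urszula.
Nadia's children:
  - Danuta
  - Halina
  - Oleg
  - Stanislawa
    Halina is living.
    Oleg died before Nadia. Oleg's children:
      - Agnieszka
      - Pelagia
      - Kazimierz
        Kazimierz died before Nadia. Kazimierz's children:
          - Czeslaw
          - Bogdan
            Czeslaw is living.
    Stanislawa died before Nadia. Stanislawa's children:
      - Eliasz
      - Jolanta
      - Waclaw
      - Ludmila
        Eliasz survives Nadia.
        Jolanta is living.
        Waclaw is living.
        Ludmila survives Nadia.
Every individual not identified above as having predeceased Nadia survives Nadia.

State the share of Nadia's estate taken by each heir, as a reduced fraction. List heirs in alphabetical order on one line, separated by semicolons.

Urszula, as surviving spouse, takes 1/3.
The remaining 2/3 passes to Nadia's descendants per stirpes.
The 2/3 is divided into 4 equal shares of 1/6 among Danuta, Halina, Oleg, Stanislawa.
Danuta is living and takes 1/6.
Halina is living and takes 1/6.
Oleg predeceased; the 1/6 allotted to Oleg's branch passes to Oleg's issue by representation.
The 1/6 is divided into 3 equal shares of 1/18 among Agnieszka, Pelagia, Kazimierz.
Agnieszka is living and takes 1/18.
Pelagia is living and takes 1/18.
Kazimierz predeceased; the 1/18 allotted to Kazimierz's branch passes to Kazimierz's issue by representation.
The 1/18 is divided into 2 equal shares of 1/36 among Czeslaw, Bogdan.
Czeslaw is living and takes 1/36.
Bogdan is living and takes 1/36.
Stanislawa predeceased; the 1/6 allotted to Stanislawa's branch passes to Stanislawa's issue by representation.
The 1/6 is divided into 4 equal shares of 1/24 among Eliasz, Jolanta, Waclaw, Ludmila.
Eliasz is living and takes 1/24.
Jolanta is living and takes 1/24.
Waclaw is living and takes 1/24.
Ludmila is living and takes 1/24.

Agnieszka 1/18; Bogdan 1/36; Czeslaw 1/36; Danuta 1/6; Eliasz 1/24; Halina 1/6; Jolanta 1/24; Ludmila 1/24; Pelagia 1/18; Urszula 1/3; Waclaw 1/24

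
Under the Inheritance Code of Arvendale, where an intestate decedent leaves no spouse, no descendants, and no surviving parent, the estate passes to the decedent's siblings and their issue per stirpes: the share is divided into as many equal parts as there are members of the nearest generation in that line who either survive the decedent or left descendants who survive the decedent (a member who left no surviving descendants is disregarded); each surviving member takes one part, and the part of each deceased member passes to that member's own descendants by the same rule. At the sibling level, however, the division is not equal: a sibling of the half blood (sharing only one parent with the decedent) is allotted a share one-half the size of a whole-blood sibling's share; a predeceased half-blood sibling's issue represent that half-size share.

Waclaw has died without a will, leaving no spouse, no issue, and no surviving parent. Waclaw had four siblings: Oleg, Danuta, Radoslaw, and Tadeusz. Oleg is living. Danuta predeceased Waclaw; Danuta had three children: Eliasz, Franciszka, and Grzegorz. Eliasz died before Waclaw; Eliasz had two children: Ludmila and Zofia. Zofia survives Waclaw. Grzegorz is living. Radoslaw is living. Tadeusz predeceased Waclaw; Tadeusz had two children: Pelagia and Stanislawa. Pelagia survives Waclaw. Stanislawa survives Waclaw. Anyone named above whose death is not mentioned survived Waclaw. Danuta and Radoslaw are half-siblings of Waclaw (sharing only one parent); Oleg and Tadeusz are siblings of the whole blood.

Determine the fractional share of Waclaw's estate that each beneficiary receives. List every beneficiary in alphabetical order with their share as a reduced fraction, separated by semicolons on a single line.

Franciszka 1/18; Grzegorz 1/18; Ludmila 1/36; Oleg 1/3; Pelagia 1/6; Radoslaw 1/6; Stanislawa 1/6; Zofia 1/36

No spouse, descendants, or parent survives, so the estate passes to Waclaw's siblings per stirpes.
Half-blood siblings count for one-half the weight of whole-blood siblings at the initial division.
Dividing 1 in proportion to weights (total weight 3): Oleg (weight 1) → 1/3; Danuta (weight 1/2) → 1/6; Radoslaw (weight 1/2) → 1/6; Tadeusz (weight 1) → 1/3.
Oleg is living and takes 1/3.
Danuta predeceased; the 1/6 allotted to Danuta's branch passes to Danuta's issue by representation.
The 1/6 is divided into 3 equal shares of 1/18 among Eliasz, Franciszka, Grzegorz.
Eliasz predeceased; the 1/18 allotted to Eliasz's branch passes to Eliasz's issue by representation.
The 1/18 is divided into 2 equal shares of 1/36 among Ludmila, Zofia.
Ludmila is living and takes 1/36.
Zofia is living and takes 1/36.
Franciszka is living and takes 1/18.
Grzegorz is living and takes 1/18.
Radoslaw is living and takes 1/6.
Tadeusz predeceased; the 1/3 allotted to Tadeusz's branch passes to Tadeusz's issue by representation.
The 1/3 is divided into 2 equal shares of 1/6 among Pelagia, Stanislawa.
Pelagia is living and takes 1/6.
Stanislawa is living and takes 1/6.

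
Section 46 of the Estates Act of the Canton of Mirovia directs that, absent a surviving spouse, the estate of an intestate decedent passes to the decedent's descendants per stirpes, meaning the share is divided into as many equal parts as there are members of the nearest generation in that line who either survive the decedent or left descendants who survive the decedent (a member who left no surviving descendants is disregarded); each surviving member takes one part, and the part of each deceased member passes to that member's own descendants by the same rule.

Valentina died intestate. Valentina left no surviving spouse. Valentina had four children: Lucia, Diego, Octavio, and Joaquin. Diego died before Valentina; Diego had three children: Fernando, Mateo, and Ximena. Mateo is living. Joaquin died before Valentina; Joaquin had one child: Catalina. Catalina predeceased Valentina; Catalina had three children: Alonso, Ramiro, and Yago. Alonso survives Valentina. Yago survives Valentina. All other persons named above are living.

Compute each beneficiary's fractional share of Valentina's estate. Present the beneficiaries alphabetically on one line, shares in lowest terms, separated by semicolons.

There is no surviving spouse, so the entire estate passes to Valentina's descendants per stirpes.
The estate is divided into 4 equal shares of 1/4 among Lucia, Diego, Octavio, Joaquin.
Lucia is living and takes 1/4.
Diego predeceased; the 1/4 allotted to Diego's branch passes to Diego's issue by representation.
The 1/4 is divided into 3 equal shares of 1/12 among Fernando, Mateo, Ximena.
Fernando is living and takes 1/12.
Mateo is living and takes 1/12.
Ximena is living and takes 1/12.
Octavio is living and takes 1/4.
Joaquin predeceased; the 1/4 allotted to Joaquin's branch passes to Joaquin's issue by representation.
Catalina's line is the sole branch at this level, so the full 1/4 passes to Catalina's issue by representation.
The 1/4 is divided into 3 equal shares of 1/12 among Alonso, Ramiro, Yago.
Alonso is living and takes 1/12.
Ramiro is living and takes 1/12.
Yago is living and takes 1/12.

Alonso 1/12; Fernando 1/12; Lucia 1/4; Mateo 1/12; Octavio 1/4; Ramiro 1/12; Ximena 1/12; Yago 1/12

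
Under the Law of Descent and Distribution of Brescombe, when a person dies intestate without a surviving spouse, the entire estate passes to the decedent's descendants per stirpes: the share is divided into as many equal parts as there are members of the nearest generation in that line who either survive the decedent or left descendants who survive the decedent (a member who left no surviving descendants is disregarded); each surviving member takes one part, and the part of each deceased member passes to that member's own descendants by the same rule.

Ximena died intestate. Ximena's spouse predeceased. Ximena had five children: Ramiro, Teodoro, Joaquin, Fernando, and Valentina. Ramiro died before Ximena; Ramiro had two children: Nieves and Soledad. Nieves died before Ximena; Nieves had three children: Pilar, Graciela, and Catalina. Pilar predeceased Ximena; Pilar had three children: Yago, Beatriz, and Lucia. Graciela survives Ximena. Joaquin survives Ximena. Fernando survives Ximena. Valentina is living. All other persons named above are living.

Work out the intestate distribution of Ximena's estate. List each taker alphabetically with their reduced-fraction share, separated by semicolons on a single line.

There is no surviving spouse, so the entire estate passes to Ximena's descendants per stirpes.
The estate is divided into 5 equal shares of 1/5 among Ramiro, Teodoro, Joaquin, Fernando, Valentina.
Ramiro predeceased; the 1/5 allotted to Ramiro's branch passes to Ramiro's issue by representation.
The 1/5 is divided into 2 equal shares of 1/10 among Nieves, Soledad.
Nieves predeceased; the 1/10 allotted to Nieves's branch passes to Nieves's issue by representation.
The 1/10 is divided into 3 equal shares of 1/30 among Pilar, Graciela, Catalina.
Pilar predeceased; the 1/30 allotted to Pilar's branch passes to Pilar's issue by representation.
The 1/30 is divided into 3 equal shares of 1/90 among Yago, Beatriz, Lucia.
Yago is living and takes 1/90.
Beatriz is living and takes 1/90.
Lucia is living and takes 1/90.
Graciela is living and takes 1/30.
Catalina is living and takes 1/30.
Soledad is living and takes 1/10.
Teodoro is living and takes 1/5.
Joaquin is living and takes 1/5.
Fernando is living and takes 1/5.
Valentina is living and takes 1/5.

Beatriz 1/90; Catalina 1/30; Fernando 1/5; Graciela 1/30; Joaquin 1/5; Lucia 1/90; Soledad 1/10; Teodoro 1/5; Valentina 1/5; Yago 1/90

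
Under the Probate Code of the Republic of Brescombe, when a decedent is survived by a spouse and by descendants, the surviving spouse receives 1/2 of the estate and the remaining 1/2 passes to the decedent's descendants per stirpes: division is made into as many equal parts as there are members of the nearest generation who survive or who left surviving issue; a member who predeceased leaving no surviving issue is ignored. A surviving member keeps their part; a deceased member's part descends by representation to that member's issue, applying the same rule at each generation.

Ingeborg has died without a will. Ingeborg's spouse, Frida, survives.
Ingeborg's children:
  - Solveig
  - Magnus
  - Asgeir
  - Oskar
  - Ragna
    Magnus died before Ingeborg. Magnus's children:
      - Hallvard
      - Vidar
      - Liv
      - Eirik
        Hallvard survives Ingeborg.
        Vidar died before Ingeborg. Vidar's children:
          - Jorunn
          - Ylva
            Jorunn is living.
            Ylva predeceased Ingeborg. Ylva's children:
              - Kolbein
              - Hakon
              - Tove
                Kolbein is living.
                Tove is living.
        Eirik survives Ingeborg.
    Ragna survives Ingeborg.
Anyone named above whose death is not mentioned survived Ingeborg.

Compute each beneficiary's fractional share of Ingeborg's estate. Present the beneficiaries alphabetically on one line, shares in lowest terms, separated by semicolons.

Frida, as surviving spouse, takes 1/2.
The remaining 1/2 passes to Ingeborg's descendants per stirpes.
The 1/2 is divided into 5 equal shares of 1/10 among Solveig, Magnus, Asgeir, Oskar, Ragna.
Solveig is living and takes 1/10.
Magnus predeceased; the 1/10 allotted to Magnus's branch passes to Magnus's issue by representation.
The 1/10 is divided into 4 equal shares of 1/40 among Hallvard, Vidar, Liv, Eirik.
Hallvard is living and takes 1/40.
Vidar predeceased; the 1/40 allotted to Vidar's branch passes to Vidar's issue by representation.
The 1/40 is divided into 2 equal shares of 1/80 among Jorunn, Ylva.
Jorunn is living and takes 1/80.
Ylva predeceased; the 1/80 allotted to Ylva's branch passes to Ylva's issue by representation.
The 1/80 is divided into 3 equal shares of 1/240 among Kolbein, Hakon, Tove.
Kolbein is living and takes 1/240.
Hakon is living and takes 1/240.
Tove is living and takes 1/240.
Liv is living and takes 1/40.
Eirik is living and takes 1/40.
Asgeir is living and takes 1/10.
Oskar is living and takes 1/10.
Ragna is living and takes 1/10.

Asgeir 1/10; Eirik 1/40; Frida 1/2; Hakon 1/240; Hallvard 1/40; Jorunn 1/80; Kolbein 1/240; Liv 1/40; Oskar 1/10; Ragna 1/10; Solveig 1/10; Tove 1/240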